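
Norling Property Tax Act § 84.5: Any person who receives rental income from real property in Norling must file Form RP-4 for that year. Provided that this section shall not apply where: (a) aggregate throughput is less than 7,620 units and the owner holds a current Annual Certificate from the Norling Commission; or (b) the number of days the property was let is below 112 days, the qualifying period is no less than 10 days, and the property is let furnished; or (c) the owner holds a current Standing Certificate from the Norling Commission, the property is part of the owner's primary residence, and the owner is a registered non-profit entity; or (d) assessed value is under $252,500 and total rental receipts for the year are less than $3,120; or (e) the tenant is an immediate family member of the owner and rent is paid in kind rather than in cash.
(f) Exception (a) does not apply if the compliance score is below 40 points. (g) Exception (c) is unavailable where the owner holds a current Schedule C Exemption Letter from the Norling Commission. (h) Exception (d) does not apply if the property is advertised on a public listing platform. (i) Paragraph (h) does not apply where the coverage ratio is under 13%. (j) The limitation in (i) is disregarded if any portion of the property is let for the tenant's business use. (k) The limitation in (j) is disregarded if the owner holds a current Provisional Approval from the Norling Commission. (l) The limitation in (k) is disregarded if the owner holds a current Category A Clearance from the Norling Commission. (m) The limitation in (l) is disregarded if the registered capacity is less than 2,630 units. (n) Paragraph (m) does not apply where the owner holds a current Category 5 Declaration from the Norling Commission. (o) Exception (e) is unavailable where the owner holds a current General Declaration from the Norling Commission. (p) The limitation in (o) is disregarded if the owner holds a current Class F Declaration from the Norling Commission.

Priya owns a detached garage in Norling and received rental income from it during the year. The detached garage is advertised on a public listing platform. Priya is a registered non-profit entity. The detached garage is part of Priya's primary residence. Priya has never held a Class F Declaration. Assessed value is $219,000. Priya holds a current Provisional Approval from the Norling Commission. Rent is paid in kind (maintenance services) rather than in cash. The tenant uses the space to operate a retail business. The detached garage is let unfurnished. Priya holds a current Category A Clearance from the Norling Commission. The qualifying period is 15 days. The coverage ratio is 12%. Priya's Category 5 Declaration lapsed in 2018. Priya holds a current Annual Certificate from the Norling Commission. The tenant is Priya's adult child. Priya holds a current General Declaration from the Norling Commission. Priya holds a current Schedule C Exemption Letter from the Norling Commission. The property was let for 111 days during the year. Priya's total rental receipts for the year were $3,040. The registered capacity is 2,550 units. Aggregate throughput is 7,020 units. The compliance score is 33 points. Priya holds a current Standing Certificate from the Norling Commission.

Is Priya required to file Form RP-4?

Exception (a)'s conditions are all satisfied: aggregate throughput is 7,020 units, less than the 7,620 units limit; a current Annual Certificate is held. But: (f) applies — the compliance score is 33 points, below the 40 points limit. Exception (a) does not apply.
Exception (b) does not apply: the property is let unfurnished.
Exception (c): a current Standing Certificate is held; the detached garage is part of the primary residence; Priya is a registered non-profit — every condition holds. But applying paragraph (g): (g) is engaged — a current Schedule C Exemption Letter is held. (c) is therefore removed.
Exception (d): assessed value is $219,000, under the $252,500 limit; total rental receipts for the year are $3,040, less than the $3,120 limit — every condition holds. As to paragraphs (h)–(n): (h) would limit (d) — the property is publicly advertised — but (i) sets (h) aside: (i) operates — the coverage ratio is 12%, under the 13% limit. (j) would limit (i) — the space is let for business use — but (k) sets (j) aside: (k) operates against (j): a current Provisional Approval is held. (l) would limit (k) — a current Category A Clearance is held — but (m) sets (l) aside: (m) operates against (l): the registered capacity is 2,550 units, less than the 2,630 units limit. (n), which would lift (m), is not engaged — the Category 5 Declaration is not current. (d) remains available.
All of (e)'s requirements are met (the tenant is an immediate family member; rent is paid in kind). However, paragraphs (o)–(p) must be considered: (o) applies — a current General Declaration is held. (p), which would lift (o), is inapplicable — no current Class F Declaration is held. So (e) is unavailable.

No — exception (d) applies; Priya is not required to file Form RP-4.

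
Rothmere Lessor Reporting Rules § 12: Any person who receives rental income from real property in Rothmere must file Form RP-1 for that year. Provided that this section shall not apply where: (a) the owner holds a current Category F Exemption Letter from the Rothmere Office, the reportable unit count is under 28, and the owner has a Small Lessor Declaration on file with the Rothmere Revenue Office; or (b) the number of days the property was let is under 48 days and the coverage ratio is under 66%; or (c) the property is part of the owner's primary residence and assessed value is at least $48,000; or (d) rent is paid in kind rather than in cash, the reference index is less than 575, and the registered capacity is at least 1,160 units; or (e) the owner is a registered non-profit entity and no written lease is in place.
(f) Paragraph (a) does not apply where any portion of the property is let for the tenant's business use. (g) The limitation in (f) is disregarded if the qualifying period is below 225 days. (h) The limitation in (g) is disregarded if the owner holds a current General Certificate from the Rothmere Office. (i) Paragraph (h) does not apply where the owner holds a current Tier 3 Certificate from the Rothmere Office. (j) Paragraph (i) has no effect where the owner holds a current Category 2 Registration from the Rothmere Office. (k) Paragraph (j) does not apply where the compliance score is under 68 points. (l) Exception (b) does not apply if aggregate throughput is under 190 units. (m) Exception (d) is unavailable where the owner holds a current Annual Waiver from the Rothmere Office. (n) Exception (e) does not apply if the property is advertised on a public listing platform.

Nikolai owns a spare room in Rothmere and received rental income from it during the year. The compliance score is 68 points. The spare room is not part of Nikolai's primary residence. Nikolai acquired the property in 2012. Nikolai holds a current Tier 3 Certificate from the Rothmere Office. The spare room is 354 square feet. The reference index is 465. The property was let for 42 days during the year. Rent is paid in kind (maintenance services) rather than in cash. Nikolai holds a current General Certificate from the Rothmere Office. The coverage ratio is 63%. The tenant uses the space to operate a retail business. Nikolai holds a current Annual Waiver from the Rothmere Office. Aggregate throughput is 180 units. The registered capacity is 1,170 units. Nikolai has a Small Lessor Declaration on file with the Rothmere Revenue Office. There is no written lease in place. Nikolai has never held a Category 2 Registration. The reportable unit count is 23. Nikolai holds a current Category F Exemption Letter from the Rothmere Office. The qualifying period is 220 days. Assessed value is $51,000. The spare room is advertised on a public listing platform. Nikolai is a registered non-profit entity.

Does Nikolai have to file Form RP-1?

No — exception (a) applies; Nikolai is not required to file Form RP-1.

Exception (a): a current Category F Exemption Letter is held; the reportable unit count is 23, under the 28 limit; a Small Lessor Declaration is on file — every condition holds. As to paragraphs (f)–(k): (f) would limit (a) — the space is let for business use — but (g) sets (f) aside: (g) is engaged — the qualifying period is 220 days, below the 225 days limit. (h) operates (a current General Certificate is held), but is overridden by (i): (i) is engaged — a current Tier 3 Certificate is held. (j) is not engaged (no current Category 2 Registration is held), so (i) stands. (a) remains available.
Exception (b): the number of days the property was let is 42 days, under the 48 days limit; the coverage ratio is 63%, under the 66% limit — every condition holds. But: (l) operates against (b): aggregate throughput is 180 units, under the 190 units limit. (b) is therefore removed.
Exception (c) fails — the spare room is not part of the primary residence.
Exception (d) is satisfied on its face — rent is paid in kind; the reference index is 465, less than the 575 limit; the registered capacity is 1,170 units, meeting the 1,160 units threshold. Turning to paragraph (m): (m) operates — a current Annual Waiver is held. So (d) is unavailable.
Exception (e) is satisfied on its face — Nikolai is a registered non-profit; there is no written lease. But: (n) operates against (e): the property is publicly advertised. So (e) is unavailable.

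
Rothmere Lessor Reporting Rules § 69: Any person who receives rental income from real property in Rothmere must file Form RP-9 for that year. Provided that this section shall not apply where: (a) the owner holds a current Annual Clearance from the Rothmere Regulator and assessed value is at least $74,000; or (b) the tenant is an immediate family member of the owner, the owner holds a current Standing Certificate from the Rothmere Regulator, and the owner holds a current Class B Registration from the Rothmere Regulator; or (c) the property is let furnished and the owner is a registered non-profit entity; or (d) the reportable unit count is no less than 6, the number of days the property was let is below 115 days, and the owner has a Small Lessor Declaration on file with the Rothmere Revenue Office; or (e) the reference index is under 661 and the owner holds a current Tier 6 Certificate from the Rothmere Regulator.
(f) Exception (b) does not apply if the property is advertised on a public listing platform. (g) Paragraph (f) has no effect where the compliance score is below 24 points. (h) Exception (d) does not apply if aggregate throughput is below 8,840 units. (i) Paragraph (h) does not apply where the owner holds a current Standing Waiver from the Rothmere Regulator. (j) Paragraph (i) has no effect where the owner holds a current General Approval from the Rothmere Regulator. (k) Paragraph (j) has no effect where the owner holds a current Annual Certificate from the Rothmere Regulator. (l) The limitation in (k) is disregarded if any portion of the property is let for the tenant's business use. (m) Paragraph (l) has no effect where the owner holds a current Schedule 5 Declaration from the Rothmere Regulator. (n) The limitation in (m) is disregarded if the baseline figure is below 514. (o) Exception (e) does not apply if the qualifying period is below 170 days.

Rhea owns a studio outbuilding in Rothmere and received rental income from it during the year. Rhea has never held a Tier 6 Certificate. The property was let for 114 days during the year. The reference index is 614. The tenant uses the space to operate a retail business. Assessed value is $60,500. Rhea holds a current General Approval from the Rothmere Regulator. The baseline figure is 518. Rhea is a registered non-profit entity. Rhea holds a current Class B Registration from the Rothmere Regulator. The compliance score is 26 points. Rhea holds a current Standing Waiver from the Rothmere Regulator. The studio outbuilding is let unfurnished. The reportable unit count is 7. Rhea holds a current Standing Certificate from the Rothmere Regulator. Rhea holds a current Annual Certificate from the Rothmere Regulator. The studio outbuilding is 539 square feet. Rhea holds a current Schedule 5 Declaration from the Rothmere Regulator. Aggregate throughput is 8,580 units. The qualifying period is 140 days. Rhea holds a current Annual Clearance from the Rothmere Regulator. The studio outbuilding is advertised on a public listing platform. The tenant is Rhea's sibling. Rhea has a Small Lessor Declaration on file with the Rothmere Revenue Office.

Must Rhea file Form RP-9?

Exception (a) does not apply: assessed value is $60,500, short of $74,000.
All of (b)'s requirements are met (the tenant is an immediate family member; a current Standing Certificate is held; a current Class B Registration is held). But: (f) operates against (b): the property is publicly advertised. (g), which would lift (f), is not engaged — the compliance score is 26 points, not below 24 points. (b) is therefore removed.
Exception (c) does not apply: the property is let unfurnished.
Exception (d) is satisfied on its face — the reportable unit count is 7, meeting the 6 threshold; the number of days the property was let is 114 days, below the 115 days limit; a Small Lessor Declaration is on file. As to paragraphs (h)–(n): (h) would limit (d) — aggregate throughput is 8,580 units, below the 8,840 units limit — but (i) sets (h) aside: (i) is engaged — a current Standing Waiver is held. (j) would limit (i) — a current General Approval is held — but (k) sets (j) aside: (k) is triggered — a current Annual Certificate is held. (l) would limit (k) — the space is let for business use — but (m) sets (l) aside: (m) operates against (l): a current Schedule 5 Declaration is held. (n) is not triggered (the baseline figure is 518, not below 514), so (m) stands. (d) remains available.
Exception (e) fails — the Tier 6 Certificate is not current.

No — exception (d) applies; Rhea is not required to file Form RP-9.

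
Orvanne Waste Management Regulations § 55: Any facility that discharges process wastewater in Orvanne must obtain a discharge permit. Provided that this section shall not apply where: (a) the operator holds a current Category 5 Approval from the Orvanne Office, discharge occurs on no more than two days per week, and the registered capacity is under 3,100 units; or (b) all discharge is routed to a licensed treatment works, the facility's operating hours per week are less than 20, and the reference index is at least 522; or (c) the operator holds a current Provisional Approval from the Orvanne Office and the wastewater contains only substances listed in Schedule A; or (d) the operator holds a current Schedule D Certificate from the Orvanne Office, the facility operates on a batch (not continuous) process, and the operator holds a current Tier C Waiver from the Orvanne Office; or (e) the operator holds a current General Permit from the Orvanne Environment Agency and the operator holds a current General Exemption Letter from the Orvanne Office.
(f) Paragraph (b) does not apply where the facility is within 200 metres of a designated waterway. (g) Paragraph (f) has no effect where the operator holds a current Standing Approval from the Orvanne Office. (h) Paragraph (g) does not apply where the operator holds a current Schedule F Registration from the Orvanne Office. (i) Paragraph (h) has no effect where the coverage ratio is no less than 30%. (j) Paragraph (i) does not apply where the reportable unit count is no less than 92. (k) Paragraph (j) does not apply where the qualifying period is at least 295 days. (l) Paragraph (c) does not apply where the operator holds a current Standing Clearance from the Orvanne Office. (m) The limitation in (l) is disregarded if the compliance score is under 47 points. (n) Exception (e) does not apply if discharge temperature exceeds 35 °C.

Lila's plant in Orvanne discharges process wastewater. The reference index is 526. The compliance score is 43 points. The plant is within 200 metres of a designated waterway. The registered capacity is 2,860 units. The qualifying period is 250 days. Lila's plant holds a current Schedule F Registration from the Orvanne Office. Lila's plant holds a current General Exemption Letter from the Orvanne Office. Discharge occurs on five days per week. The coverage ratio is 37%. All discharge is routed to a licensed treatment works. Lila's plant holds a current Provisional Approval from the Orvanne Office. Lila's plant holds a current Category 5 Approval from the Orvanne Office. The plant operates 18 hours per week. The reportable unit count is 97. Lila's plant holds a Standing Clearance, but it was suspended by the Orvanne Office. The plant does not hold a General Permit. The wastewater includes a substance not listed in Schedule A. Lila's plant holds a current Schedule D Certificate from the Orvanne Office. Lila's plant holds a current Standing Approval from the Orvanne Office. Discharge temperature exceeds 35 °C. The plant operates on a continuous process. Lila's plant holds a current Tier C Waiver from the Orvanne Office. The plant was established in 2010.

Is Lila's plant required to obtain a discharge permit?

Exception (a) fails — discharge occurs on five days per week.
All of (b)'s requirements are met (discharge is routed to a licensed treatment works; the facility's operating hours per week are 18, less than the 20 limit; the reference index is 526, meeting the 522 threshold). However, paragraphs (f)–(k) must be considered: (f) operates against (b): the plant is within 200 m of a designated waterway. (g) is engaged (a current Standing Approval is held), but is displaced by (h): (h) operates against (g): a current Schedule F Registration is held. (i) applies (the coverage ratio is 37%, meeting the 30% threshold), but is set aside by (j): (j) is engaged — the reportable unit count is 97, meeting the 92 threshold. (k) is not engaged (the qualifying period is 250 days, short of 295 days), so (j) stands. So (b) is unavailable.
Exception (c) fails — the wastewater includes a non-Schedule-A substance.
Exception (d) requires that the facility operates on a batch (not continuous) process; but the facility operates on a continuous process, so (d) is unavailable.
Exception (e) does not apply: no General Permit is held.
No exception applies. The general rule governs.

Yes — Lila's plant must obtain a discharge permit.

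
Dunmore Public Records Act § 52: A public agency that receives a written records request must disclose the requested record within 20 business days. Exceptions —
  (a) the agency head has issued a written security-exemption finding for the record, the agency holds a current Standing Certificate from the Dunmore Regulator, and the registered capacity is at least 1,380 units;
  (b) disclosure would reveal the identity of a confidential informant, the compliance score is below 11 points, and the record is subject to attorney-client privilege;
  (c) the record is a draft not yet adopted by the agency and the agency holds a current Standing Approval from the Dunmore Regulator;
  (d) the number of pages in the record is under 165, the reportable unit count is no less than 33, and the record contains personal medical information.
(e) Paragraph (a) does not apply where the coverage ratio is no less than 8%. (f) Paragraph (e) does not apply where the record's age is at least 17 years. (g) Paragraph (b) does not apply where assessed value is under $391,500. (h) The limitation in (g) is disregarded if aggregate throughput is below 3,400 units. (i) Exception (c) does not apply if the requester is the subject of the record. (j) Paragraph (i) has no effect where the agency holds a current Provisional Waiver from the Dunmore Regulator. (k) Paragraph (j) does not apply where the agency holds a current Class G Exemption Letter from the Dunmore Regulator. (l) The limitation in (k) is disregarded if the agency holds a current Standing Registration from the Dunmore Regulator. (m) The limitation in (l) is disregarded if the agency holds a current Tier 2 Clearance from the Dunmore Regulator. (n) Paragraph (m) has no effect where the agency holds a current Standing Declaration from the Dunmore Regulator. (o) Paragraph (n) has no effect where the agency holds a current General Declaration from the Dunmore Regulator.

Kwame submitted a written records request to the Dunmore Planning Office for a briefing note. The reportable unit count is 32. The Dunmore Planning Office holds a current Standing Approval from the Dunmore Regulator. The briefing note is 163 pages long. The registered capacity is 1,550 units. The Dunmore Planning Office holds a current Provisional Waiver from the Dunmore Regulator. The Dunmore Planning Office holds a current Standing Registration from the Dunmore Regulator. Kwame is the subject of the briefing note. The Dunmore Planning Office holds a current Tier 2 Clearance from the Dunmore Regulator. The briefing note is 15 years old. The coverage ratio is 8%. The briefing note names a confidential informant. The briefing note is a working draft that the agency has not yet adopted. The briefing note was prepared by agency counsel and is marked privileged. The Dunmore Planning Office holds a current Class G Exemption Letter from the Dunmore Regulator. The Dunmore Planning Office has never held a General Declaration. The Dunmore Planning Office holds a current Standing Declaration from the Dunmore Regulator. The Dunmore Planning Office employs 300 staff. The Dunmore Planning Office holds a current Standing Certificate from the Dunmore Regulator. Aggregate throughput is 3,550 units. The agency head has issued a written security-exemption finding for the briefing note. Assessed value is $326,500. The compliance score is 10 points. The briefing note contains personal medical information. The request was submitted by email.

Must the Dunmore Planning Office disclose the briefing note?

Exception (a): a written security-exemption finding has been issued; a current Standing Certificate is held; the registered capacity is 1,550 units, meeting the 1,380 units threshold — every condition holds. But applying paragraphs (e)–(f): (e) operates — the coverage ratio is 8%, meeting the 8% threshold. (f) does not operate here (the record's age is 15 years, short of 17 years), so (e) stands. Exception (a) does not apply.
Exception (b) is satisfied on its face — the briefing note names a confidential informant; the compliance score is 10 points, below the 11 points limit; the briefing note is privileged. However, paragraphs (g)–(h) must be considered: (g) operates — assessed value is $326,500, under the $391,500 limit. (h), which would lift (g), is not triggered — aggregate throughput is 3,550 units, not below 3,400 units. So (b) is unavailable.
Exception (c)'s conditions are all satisfied: the briefing note is an unadopted draft; a current Standing Approval is held. Considering the limiting provisions: (i) would limit (c) — Kwame is the subject of the briefing note — but (j) sets (i) aside: (j) is engaged — a current Provisional Waiver is held. (k) applies (a current Class G Exemption Letter is held), but is displaced by (l): (l) is engaged — a current Standing Registration is held. (m) is engaged (a current Tier 2 Clearance is held), but is displaced by (n): (n) applies — a current Standing Declaration is held. (o) is inapplicable (no current General Declaration is held), so (n) stands. So (c) applies.
Exception (d) requires that the reportable unit count is no less than 33; but the reportable unit count is 32, short of 33, so (d) is unavailable.

No — exception (c) applies; the Dunmore Planning Office is not required to disclose the briefing note.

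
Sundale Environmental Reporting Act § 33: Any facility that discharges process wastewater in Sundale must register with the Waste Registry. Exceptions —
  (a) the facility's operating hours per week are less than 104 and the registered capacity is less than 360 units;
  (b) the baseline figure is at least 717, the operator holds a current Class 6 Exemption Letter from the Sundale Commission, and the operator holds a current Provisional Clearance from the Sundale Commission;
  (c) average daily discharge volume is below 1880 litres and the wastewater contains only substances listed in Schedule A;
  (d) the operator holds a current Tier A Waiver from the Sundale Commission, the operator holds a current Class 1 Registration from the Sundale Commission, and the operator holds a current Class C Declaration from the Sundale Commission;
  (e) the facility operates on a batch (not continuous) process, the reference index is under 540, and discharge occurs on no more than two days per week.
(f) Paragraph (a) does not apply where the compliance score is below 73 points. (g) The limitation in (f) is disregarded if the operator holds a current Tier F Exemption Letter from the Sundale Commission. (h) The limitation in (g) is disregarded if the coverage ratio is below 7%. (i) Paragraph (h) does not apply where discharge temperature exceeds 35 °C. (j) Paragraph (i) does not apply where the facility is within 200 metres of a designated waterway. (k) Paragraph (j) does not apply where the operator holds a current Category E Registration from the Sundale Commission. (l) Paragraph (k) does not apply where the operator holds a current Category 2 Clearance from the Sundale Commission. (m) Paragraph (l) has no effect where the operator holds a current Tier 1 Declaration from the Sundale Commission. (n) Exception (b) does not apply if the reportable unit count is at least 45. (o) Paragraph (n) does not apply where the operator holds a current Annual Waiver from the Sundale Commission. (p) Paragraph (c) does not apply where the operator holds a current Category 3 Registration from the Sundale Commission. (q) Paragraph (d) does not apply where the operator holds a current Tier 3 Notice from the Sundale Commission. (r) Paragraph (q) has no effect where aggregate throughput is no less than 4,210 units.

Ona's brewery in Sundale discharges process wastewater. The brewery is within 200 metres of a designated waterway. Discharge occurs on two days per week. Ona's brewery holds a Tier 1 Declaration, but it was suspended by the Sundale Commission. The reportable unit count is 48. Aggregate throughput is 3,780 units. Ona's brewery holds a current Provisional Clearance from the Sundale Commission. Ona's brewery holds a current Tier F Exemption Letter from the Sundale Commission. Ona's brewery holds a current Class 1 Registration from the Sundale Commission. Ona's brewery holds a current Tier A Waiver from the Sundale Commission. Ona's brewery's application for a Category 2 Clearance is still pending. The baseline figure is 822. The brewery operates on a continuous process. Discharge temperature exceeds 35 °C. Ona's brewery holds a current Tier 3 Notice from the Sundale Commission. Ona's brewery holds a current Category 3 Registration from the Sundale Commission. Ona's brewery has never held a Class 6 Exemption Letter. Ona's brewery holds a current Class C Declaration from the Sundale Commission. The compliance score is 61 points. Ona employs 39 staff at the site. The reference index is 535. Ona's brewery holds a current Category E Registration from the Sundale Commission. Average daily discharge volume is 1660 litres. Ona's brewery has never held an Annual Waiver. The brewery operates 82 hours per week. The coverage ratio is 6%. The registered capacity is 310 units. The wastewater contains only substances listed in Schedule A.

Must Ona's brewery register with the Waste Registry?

All of (a)'s requirements are met (the facility's operating hours per week are 82, less than the 104 limit; the registered capacity is 310 units, less than the 360 units limit). Applying paragraphs (f)–(m): (f) is triggered (the compliance score is 61 points, below the 73 points limit), but is overridden by (g): (g) operates against (f): a current Tier F Exemption Letter is held. (h) is triggered (the coverage ratio is 6%, below the 7% limit), but is set aside by (i): (i) operates against (h): discharge temperature exceeds 35 °C. (j) would limit (i) — the brewery is within 200 m of a designated waterway — but (k) sets (j) aside: (k) applies — a current Category E Registration is held. (l), which would lift (k), is inapplicable — the Category 2 Clearance is not current. (a) remains available.
Exception (b) does not apply: the Class 6 Exemption Letter is not current.
All of (c)'s requirements are met (average daily discharge volume is 1660 litres, below the 1880 litres limit; the wastewater is Schedule-A-only). But: (p) operates — a current Category 3 Registration is held. Exception (c) does not apply.
Exception (d) is satisfied on its face — a current Tier A Waiver is held; a current Class 1 Registration is held; a current Class C Declaration is held. Turning to paragraphs (q)–(r): (q) operates — a current Tier 3 Notice is held. (r), which would lift (q), is not engaged — aggregate throughput is 3,780 units, short of 4,210 units. (d) is therefore removed.
Exception (e) requires that the facility operates on a batch (not continuous) process; but the facility operates on a continuous process, so (e) is unavailable.

No — exception (a) applies; Ona's brewery is not required to register with the Waste Registry.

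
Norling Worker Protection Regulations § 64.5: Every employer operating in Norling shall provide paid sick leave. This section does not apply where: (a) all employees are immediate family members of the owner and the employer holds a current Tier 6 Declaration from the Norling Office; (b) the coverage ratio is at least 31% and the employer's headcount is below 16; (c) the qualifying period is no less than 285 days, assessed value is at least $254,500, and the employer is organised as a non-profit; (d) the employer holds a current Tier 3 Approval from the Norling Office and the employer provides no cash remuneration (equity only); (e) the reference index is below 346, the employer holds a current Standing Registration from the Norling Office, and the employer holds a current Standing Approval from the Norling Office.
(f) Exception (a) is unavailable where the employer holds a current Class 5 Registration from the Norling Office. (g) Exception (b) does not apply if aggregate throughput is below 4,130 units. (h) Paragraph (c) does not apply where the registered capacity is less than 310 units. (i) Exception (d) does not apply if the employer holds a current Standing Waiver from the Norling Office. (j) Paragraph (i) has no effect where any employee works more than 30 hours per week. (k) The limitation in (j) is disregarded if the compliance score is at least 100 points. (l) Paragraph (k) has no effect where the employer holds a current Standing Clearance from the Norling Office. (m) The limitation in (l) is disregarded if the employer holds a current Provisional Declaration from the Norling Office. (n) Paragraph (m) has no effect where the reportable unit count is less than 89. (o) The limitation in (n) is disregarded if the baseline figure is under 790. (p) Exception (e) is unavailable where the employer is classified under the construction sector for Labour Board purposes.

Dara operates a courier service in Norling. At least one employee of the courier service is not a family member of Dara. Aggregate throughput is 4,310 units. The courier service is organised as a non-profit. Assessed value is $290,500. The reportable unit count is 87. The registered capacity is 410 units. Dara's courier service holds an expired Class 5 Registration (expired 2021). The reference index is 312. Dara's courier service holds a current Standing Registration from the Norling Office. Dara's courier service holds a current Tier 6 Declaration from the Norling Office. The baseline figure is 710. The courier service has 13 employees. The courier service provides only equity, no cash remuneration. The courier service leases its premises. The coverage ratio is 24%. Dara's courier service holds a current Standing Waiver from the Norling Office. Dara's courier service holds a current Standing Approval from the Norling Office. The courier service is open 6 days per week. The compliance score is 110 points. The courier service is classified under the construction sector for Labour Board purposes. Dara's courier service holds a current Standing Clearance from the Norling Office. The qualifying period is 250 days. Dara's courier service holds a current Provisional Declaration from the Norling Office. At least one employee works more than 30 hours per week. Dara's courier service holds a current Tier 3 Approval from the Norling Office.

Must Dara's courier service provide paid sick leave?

Yes — Dara's courier service must provide paid sick leave.

Exception (a) requires that all employees are immediate family members of the owner; but at least one employee is not a family member, so (a) is unavailable.
Exception (b) requires that the coverage ratio is at least 31%; but the coverage ratio is 24%, short of 31%, so (b) is unavailable.
Exception (c) does not apply: the qualifying period is 250 days, short of 285 days.
Exception (d)'s conditions are all satisfied: a current Tier 3 Approval is held; remuneration is equity-only. But: (i) applies — a current Standing Waiver is held. (j) would limit (i) — at least one employee exceeds 30 hours/week — but (k) sets (j) aside: (k) applies — the compliance score is 110 points, meeting the 100 points threshold. (l) is engaged (a current Standing Clearance is held), but is set aside by (m): (m) operates against (l): a current Provisional Declaration is held. (n) would limit (m) — the reportable unit count is 87, less than the 89 limit — but (o) sets (n) aside: (o) operates against (n): the baseline figure is 710, under the 790 limit. So (d) is unavailable.
Exception (e) is satisfied on its face — the reference index is 312, below the 346 limit; a current Standing Registration is held; a current Standing Approval is held. But applying paragraph (p): (p) operates — the courier service is classified under the construction sector. (e) is therefore removed.
Every exception is unavailable, so the rule governs.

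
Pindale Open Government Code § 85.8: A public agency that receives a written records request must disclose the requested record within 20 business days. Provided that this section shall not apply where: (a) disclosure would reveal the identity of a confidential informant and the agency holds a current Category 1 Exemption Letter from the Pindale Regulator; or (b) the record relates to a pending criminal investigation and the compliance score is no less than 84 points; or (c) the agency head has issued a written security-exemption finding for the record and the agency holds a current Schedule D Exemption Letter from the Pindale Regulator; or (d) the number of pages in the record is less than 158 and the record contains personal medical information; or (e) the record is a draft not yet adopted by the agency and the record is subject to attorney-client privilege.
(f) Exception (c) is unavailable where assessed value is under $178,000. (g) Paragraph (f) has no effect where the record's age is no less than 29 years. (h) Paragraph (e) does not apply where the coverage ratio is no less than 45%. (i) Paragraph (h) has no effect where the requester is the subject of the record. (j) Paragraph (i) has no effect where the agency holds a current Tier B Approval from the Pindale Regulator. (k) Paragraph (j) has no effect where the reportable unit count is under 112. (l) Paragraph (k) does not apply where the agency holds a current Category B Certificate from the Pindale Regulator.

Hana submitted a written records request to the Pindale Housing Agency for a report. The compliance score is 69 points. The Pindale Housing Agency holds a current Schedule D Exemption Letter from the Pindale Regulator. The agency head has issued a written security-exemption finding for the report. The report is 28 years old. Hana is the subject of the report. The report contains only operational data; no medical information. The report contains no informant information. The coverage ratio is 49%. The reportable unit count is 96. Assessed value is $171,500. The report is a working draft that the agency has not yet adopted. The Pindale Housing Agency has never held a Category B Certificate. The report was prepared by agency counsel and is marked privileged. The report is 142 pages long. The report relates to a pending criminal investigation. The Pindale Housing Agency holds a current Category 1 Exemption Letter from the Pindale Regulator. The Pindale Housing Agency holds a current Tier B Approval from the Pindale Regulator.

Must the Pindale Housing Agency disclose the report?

No — exception (e) applies; the Pindale Housing Agency is not required to disclose the report.

Exception (a) requires that disclosure would reveal the identity of a confidential informant; but the report contains no informant information, so (a) is unavailable.
Exception (b) fails — the compliance score is 69 points, short of 84 points.
Exception (c) is satisfied on its face — a written security-exemption finding has been issued; a current Schedule D Exemption Letter is held. But: (f) operates — assessed value is $171,500, under the $178,000 limit. (g), which would lift (f), is inapplicable — the record's age is 28 years, short of 29 years. Exception (c) does not apply.
Exception (d) fails — the report contains only operational data.
All of (e)'s requirements are met (the report is an unadopted draft; the report is privileged). As to paragraphs (h)–(l): (h) operates (the coverage ratio is 49%, meeting the 45% threshold), but is overridden by (i): (i) operates — Hana is the subject of the report. (j) applies (a current Tier B Approval is held), but is itself disapplied by (k): (k) operates against (j): the reportable unit count is 96, under the 112 limit. (l), which would lift (k), is inapplicable — the Category B Certificate is not current. So (e) applies.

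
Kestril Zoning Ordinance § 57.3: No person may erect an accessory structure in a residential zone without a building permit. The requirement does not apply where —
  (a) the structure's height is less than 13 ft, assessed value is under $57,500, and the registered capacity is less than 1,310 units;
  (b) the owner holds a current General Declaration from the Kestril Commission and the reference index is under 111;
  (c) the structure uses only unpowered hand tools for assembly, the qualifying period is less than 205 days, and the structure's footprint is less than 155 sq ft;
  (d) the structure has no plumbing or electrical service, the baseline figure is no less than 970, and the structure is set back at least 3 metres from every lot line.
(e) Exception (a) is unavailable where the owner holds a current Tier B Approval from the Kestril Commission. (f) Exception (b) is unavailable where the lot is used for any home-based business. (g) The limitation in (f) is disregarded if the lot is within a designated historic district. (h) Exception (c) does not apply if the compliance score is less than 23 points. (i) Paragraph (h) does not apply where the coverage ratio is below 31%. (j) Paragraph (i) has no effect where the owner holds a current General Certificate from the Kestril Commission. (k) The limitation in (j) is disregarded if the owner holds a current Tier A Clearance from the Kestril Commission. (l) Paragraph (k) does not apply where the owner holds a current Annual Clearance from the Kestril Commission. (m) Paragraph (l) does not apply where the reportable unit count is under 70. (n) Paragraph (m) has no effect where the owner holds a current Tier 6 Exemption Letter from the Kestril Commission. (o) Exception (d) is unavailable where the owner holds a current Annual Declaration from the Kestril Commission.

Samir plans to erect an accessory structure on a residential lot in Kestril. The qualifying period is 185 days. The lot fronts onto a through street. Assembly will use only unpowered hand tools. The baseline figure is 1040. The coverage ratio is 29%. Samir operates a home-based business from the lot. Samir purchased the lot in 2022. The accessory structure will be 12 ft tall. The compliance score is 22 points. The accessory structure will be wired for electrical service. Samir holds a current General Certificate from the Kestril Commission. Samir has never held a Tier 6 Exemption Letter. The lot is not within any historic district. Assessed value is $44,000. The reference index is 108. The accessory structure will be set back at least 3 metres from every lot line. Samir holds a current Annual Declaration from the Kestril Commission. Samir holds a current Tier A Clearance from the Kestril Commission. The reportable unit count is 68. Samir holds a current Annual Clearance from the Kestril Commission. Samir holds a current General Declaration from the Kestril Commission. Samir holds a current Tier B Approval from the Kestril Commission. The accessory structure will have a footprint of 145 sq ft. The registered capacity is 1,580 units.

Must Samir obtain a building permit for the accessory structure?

No — exception (c) applies; Samir does not need a building permit.

Exception (a) requires that the registered capacity is less than 1,310 units; but the registered capacity is 1,580 units, not less than 1,310 units, so (a) is unavailable.
Exception (b) is satisfied on its face — a current General Declaration is held; the reference index is 108, under the 111 limit. However, paragraphs (f)–(g) must be considered: (f) is engaged — a home-based business operates on the lot. (g) is not triggered (the lot is not in a historic district), so (f) stands. (b) is therefore removed.
All of (c)'s requirements are met (assembly uses only hand tools; the qualifying period is 185 days, less than the 205 days limit; the structure's footprint is 145 sq ft, less than the 155 sq ft limit). As to paragraphs (h)–(n): (h) would limit (c) — the compliance score is 22 points, less than the 23 points limit — but (i) sets (h) aside: (i) applies — the coverage ratio is 29%, below the 31% limit. (j) would limit (i) — a current General Certificate is held — but (k) sets (j) aside: (k) applies — a current Tier A Clearance is held. (l) would limit (k) — a current Annual Clearance is held — but (m) sets (l) aside: (m) operates against (l): the reportable unit count is 68, under the 70 limit. (n), which would lift (m), is not engaged — there is no Tier 6 Exemption Letter in force. (c) remains available.
Exception (d) fails — electrical service is planned.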